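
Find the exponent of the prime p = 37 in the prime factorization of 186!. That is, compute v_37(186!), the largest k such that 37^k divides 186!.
v_37(186!) = 5

Legendre's formula: v_p(n!) = Σ_{k ≥ 1} ⌊n / p^k⌋. For p = 37, n = 186, the terms are:
  ⌊186/37^1⌋ = ⌊186/37⌋ = 5
(the next term ⌊186/37^2⌋ = 0, terminating the sum). Summing: v_37(186!) = 5 = 5.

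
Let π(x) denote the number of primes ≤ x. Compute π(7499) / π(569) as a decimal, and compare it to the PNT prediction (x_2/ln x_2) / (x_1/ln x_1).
π(7499)/π(569) = 950/104 ≈ 9.1346;  PNT prediction ≈ 9.3704.

π(569) = 104 and π(7499) = 950, so π(7499)/π(569) ≈ 9.1346. The PNT-predicted ratio is (7499/ln(7499)) / (569/ln(569)) ≈ 9.3704. The two agree to within a few percent, as expected.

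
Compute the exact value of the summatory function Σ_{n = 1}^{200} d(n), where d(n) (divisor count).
Σ_{n ≤ 200} d(n) = 1098

Compute d(n) for each 1 ≤ n ≤ 200: d(1) = 1, d(2) = 2, d(3) = 2, d(4) = 3, d(5) = 2, d(6) = 4, d(7) = 2, d(8) = 4, d(9) = 3, d(10) = 4, d(11) = 2, d(12) = 6, d(13) = 2, d(14) = 4, d(15) = 4, d(16) = 5, d(17) = 2, d(18) = 6, d(19) = 2, d(20) = 6, d(21) = 4, d(22) = 4, d(23) = 2, d(24) = 8, d(25) = 3, d(26) = 4, d(27) = 4, d(28) = 6, d(29) = 2, d(30) = 8, d(31) = 2, d(32) = 6, d(33) = 4, d(34) = 4, d(35) = 4, d(36) = 9, d(37) = 2, d(38) = 4, d(39) = 4, d(40) = 8, d(41) = 2, d(42) = 8, d(43) = 2, d(44) = 6, d(45) = 6, d(46) = 4, d(47) = 2, d(48) = 10, d(49) = 3, d(50) = 6, d(51) = 4, d(52) = 6, d(53) = 2, d(54) = 8, d(55) = 4, d(56) = 8, d(57) = 4, d(58) = 4, d(59) = 2, d(60) = 12, d(61) = 2, d(62) = 4, d(63) = 6, d(64) = 7, d(65) = 4, d(66) = 8, d(67) = 2, d(68) = 6, d(69) = 4, d(70) = 8, d(71) = 2, d(72) = 12, d(73) = 2, d(74) = 4, d(75) = 6, d(76) = 6, d(77) = 4, d(78) = 8, d(79) = 2, d(80) = 10, d(81) = 5, d(82) = 4, d(83) = 2, d(84) = 12, d(85) = 4, d(86) = 4, d(87) = 4, d(88) = 8, d(89) = 2, d(90) = 12, d(91) = 4, d(92) = 6, d(93) = 4, d(94) = 4, d(95) = 4, d(96) = 12, d(97) = 2, d(98) = 6, d(99) = 6, d(100) = 9, d(101) = 2, d(102) = 8, d(103) = 2, d(104) = 8, d(105) = 8, d(106) = 4, d(107) = 2, d(108) = 12, d(109) = 2, d(110) = 8, d(111) = 4, d(112) = 10, d(113) = 2, d(114) = 8, d(115) = 4, d(116) = 6, d(117) = 6, d(118) = 4, d(119) = 4, d(120) = 16, d(121) = 3, d(122) = 4, d(123) = 4, d(124) = 6, d(125) = 4, d(126) = 12, d(127) = 2, d(128) = 8, d(129) = 4, d(130) = 8, d(131) = 2, d(132) = 12, d(133) = 4, d(134) = 4, d(135) = 8, d(136) = 8, d(137) = 2, d(138) = 8, d(139) = 2, d(140) = 12, d(141) = 4, d(142) = 4, d(143) = 4, d(144) = 15, d(145) = 4, d(146) = 4, d(147) = 6, d(148) = 6, d(149) = 2, d(150) = 12, d(151) = 2, d(152) = 8, d(153) = 6, d(154) = 8, d(155) = 4, d(156) = 12, d(157) = 2, d(158) = 4, d(159) = 4, d(160) = 12, d(161) = 4, d(162) = 10, d(163) = 2, d(164) = 6, d(165) = 8, d(166) = 4, d(167) = 2, d(168) = 16, d(169) = 3, d(170) = 8, d(171) = 6, d(172) = 6, d(173) = 2, d(174) = 8, d(175) = 6, d(176) = 10, d(177) = 4, d(178) = 4, d(179) = 2, d(180) = 18, d(181) = 2, d(182) = 8, d(183) = 4, d(184) = 8, d(185) = 4, d(186) = 8, d(187) = 4, d(188) = 6, d(189) = 8, d(190) = 8, d(191) = 2, d(192) = 14, d(193) = 2, d(194) = 4, d(195) = 8, d(196) = 9, d(197) = 2, d(198) = 12, d(199) = 2, d(200) = 12. Summing all 200 values: 1098. (Dirichlet's divisor formula: Σ_{n ≤ x} d(n) = x ln(x) + (2γ − 1) x + O(√x). For x = 200, the asymptotic estimate is ≈ 1090.55.)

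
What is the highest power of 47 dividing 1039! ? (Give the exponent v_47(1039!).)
v_47(1039!) = 22

Legendre's formula: v_p(n!) = Σ_{k ≥ 1} ⌊n / p^k⌋. For p = 47, n = 1039, the terms are:
  ⌊1039/47^1⌋ = ⌊1039/47⌋ = 22
(the next term ⌊1039/47^2⌋ = 0, terminating the sum). Summing: v_47(1039!) = 22 = 22.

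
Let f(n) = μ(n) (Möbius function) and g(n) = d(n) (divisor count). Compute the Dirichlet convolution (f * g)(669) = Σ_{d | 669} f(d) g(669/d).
(μ * d)(669) = 1

Divisors of 669: [1, 3, 223, 669]. For each d | 669:
  d = 1: μ(1) · d(669/1) = 1 · 4 = 4
  d = 3: μ(3) · d(669/3) = -1 · 2 = -2
  d = 223: μ(223) · d(669/223) = -1 · 2 = -2
  d = 669: μ(669) · d(669/669) = 1 · 1 = 1
Summing: (μ * d)(669) = 4 + -2 + -2 + 1 = 1.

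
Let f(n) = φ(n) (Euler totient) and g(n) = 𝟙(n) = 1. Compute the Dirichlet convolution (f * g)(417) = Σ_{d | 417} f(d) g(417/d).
(φ * 𝟙)(417) = 417

Divisors of 417: [1, 3, 139, 417]. For each d | 417:
  d = 1: φ(1) · 𝟙(417/1) = 1 · 1 = 1
  d = 3: φ(3) · 𝟙(417/3) = 2 · 1 = 2
  d = 139: φ(139) · 𝟙(417/139) = 138 · 1 = 138
  d = 417: φ(417) · 𝟙(417/417) = 276 · 1 = 276
Summing: (φ * 𝟙)(417) = 1 + 2 + 138 + 276 = 417.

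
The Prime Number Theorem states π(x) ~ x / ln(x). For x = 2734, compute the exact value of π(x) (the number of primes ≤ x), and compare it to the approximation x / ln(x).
π(2734) = 399;  x/ln(x) ≈ 345.48;  relative error ≈ 13.41%.

Directly count primes up to 2734: π(2734) = 399. The PNT approximation gives 2734/ln(2734) ≈ 2734/7.91352 ≈ 345.48. Relative error (π(x) − x/ln(x)) / π(x) ≈ 13.41%; the approximation is known to undercount slightly (Li(x) is a better estimate).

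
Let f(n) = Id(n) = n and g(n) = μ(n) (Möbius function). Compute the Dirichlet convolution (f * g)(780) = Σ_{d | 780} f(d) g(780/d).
(Id * μ)(780) = 192

Divisors of 780: [1, 2, 3, 4, 5, 6, 10, 12, 13, 15, 20, 26, 30, 39, 52, 60, 65, 78, 130, 156, 195, 260, 390, 780]. For each d | 780:
  d = 1: Id(1) · μ(780/1) = 1 · 0 = 0
  d = 2: Id(2) · μ(780/2) = 2 · 1 = 2
  d = 3: Id(3) · μ(780/3) = 3 · 0 = 0
  d = 4: Id(4) · μ(780/4) = 4 · -1 = -4
  d = 5: Id(5) · μ(780/5) = 5 · 0 = 0
  d = 6: Id(6) · μ(780/6) = 6 · -1 = -6
  d = 10: Id(10) · μ(780/10) = 10 · -1 = -10
  d = 12: Id(12) · μ(780/12) = 12 · 1 = 12
  d = 13: Id(13) · μ(780/13) = 13 · 0 = 0
  d = 15: Id(15) · μ(780/15) = 15 · 0 = 0
  d = 20: Id(20) · μ(780/20) = 20 · 1 = 20
  d = 26: Id(26) · μ(780/26) = 26 · -1 = -26
  d = 30: Id(30) · μ(780/30) = 30 · 1 = 30
  d = 39: Id(39) · μ(780/39) = 39 · 0 = 0
  d = 52: Id(52) · μ(780/52) = 52 · 1 = 52
  d = 60: Id(60) · μ(780/60) = 60 · -1 = -60
  d = 65: Id(65) · μ(780/65) = 65 · 0 = 0
  d = 78: Id(78) · μ(780/78) = 78 · 1 = 78
  d = 130: Id(130) · μ(780/130) = 130 · 1 = 130
  d = 156: Id(156) · μ(780/156) = 156 · -1 = -156
  d = 195: Id(195) · μ(780/195) = 195 · 0 = 0
  d = 260: Id(260) · μ(780/260) = 260 · -1 = -260
  d = 390: Id(390) · μ(780/390) = 390 · -1 = -390
  d = 780: Id(780) · μ(780/780) = 780 · 1 = 780
Summing: (Id * μ)(780) = 0 + 2 + 0 + -4 + 0 + -6 + -10 + 12 + 0 + 0 + 20 + -26 + 30 + 0 + 52 + -60 + 0 + 78 + 130 + -156 + 0 + -260 + -390 + 780 = 192.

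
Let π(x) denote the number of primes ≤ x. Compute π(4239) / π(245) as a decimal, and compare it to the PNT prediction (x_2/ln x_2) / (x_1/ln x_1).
π(4239)/π(245) = 580/53 ≈ 10.9434;  PNT prediction ≈ 11.3963.

π(245) = 53 and π(4239) = 580, so π(4239)/π(245) ≈ 10.9434. The PNT-predicted ratio is (4239/ln(4239)) / (245/ln(245)) ≈ 11.3963. The two agree to within a few percent, as expected.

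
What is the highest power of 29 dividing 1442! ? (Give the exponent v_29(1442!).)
v_29(1442!) = 50

Legendre's formula: v_p(n!) = Σ_{k ≥ 1} ⌊n / p^k⌋. For p = 29, n = 1442, the terms are:
  ⌊1442/29^1⌋ = ⌊1442/29⌋ = 49
  ⌊1442/29^2⌋ = ⌊1442/841⌋ = 1
(the next term ⌊1442/29^3⌋ = 0, terminating the sum). Summing: v_29(1442!) = 49 + 1 = 50.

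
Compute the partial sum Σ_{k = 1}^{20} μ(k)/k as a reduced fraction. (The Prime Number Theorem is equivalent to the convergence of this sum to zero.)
Σ μ(k)/k = -81988/1616615

Values of μ(k) for 1 ≤ k ≤ 20: μ(1) = 1, μ(2) = -1, μ(3) = -1, μ(5) = -1, μ(6) = 1, μ(7) = -1, μ(10) = 1, μ(11) = -1, μ(13) = -1, μ(14) = 1, μ(15) = 1, μ(17) = -1, μ(19) = -1, with μ = 0 on non-squarefree integers. Summing μ(k)/k for k where μ(k) ≠ 0 gives -81988/1616615 ≈ -0.0507. (PNT ⟺ this sum → 0 as n → ∞.)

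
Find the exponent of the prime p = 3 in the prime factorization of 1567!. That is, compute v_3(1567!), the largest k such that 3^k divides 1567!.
v_3(1567!) = 781

Legendre's formula: v_p(n!) = Σ_{k ≥ 1} ⌊n / p^k⌋. For p = 3, n = 1567, the terms are:
  ⌊1567/3^1⌋ = ⌊1567/3⌋ = 522
  ⌊1567/3^2⌋ = ⌊1567/9⌋ = 174
  ⌊1567/3^3⌋ = ⌊1567/27⌋ = 58
  ⌊1567/3^4⌋ = ⌊1567/81⌋ = 19
  ⌊1567/3^5⌋ = ⌊1567/243⌋ = 6
  ⌊1567/3^6⌋ = ⌊1567/729⌋ = 2
(the next term ⌊1567/3^7⌋ = 0, terminating the sum). Summing: v_3(1567!) = 522 + 174 + 58 + 19 + 6 + 2 = 781.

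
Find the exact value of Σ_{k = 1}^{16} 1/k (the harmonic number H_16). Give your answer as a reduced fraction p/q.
H_16 = 2436559/720720

Direct summation: H_16 = 1 + 1/2 + ... + 1/16. The least common denominator is lcm(1, ..., 16) = 720720; over this denominator the numerator is 720720 + 360360 + 240240 + 180180 + 144144 + 120120 + 102960 + 90090 + 80080 + 72072 + 65520 + 60060 + 55440 + 51480 + 48048 + 45045 = 2436559, so H_16 = 2436559/720720 (already in lowest terms) ≈ 3.38073. (The PNT-adjacent estimate ln(16) + γ ≈ 3.34980 matches within O(1/n).)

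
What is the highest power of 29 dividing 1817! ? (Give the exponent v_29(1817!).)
v_29(1817!) = 64

Legendre's formula: v_p(n!) = Σ_{k ≥ 1} ⌊n / p^k⌋. For p = 29, n = 1817, the terms are:
  ⌊1817/29^1⌋ = ⌊1817/29⌋ = 62
  ⌊1817/29^2⌋ = ⌊1817/841⌋ = 2
(the next term ⌊1817/29^3⌋ = 0, terminating the sum). Summing: v_29(1817!) = 62 + 2 = 64.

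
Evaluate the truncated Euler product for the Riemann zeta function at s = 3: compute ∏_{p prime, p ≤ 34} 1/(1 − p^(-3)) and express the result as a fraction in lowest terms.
∏ = 209363023479599225665/174187638420315512832

The primes p ≤ 34 are [2, 3, 5, 7, 11, 13, 17, 19, 23, 29, 31]. For each prime, (1 − 1/p^3)^(-1) = p^3 / (p^3 − 1). The product is (1 − 1/2^3)^(-1), (1 − 1/3^3)^(-1), (1 − 1/5^3)^(-1), (1 − 1/7^3)^(-1), (1 − 1/11^3)^(-1), (1 − 1/13^3)^(-1), (1 − 1/17^3)^(-1), (1 − 1/19^3)^(-1), (1 − 1/23^3)^(-1), (1 − 1/29^3)^(-1), (1 − 1/31^3)^(-1) = ∏ p^3 / (p^3 − 1) = 209363023479599225665/174187638420315512832.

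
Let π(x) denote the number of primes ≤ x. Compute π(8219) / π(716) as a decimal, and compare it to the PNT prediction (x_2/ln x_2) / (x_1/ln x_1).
π(8219)/π(716) = 1030/127 ≈ 8.1102;  PNT prediction ≈ 8.3712.

π(716) = 127 and π(8219) = 1030, so π(8219)/π(716) ≈ 8.1102. The PNT-predicted ratio is (8219/ln(8219)) / (716/ln(716)) ≈ 8.3712. The two agree to within a few percent, as expected.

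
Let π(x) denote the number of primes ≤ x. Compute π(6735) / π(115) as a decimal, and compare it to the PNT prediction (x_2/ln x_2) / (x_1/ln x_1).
π(6735)/π(115) = 868/30 ≈ 28.9333;  PNT prediction ≈ 31.5242.

π(115) = 30 and π(6735) = 868, so π(6735)/π(115) ≈ 28.9333. The PNT-predicted ratio is (6735/ln(6735)) / (115/ln(115)) ≈ 31.5242. The two agree to within a few percent, as expected.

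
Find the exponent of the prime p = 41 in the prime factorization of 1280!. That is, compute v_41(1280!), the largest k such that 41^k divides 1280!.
v_41(1280!) = 31

Legendre's formula: v_p(n!) = Σ_{k ≥ 1} ⌊n / p^k⌋. For p = 41, n = 1280, the terms are:
  ⌊1280/41^1⌋ = ⌊1280/41⌋ = 31
(the next term ⌊1280/41^2⌋ = 0, terminating the sum). Summing: v_41(1280!) = 31 = 31.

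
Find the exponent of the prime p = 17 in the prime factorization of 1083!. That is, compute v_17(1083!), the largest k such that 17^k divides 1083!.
v_17(1083!) = 66

Legendre's formula: v_p(n!) = Σ_{k ≥ 1} ⌊n / p^k⌋. For p = 17, n = 1083, the terms are:
  ⌊1083/17^1⌋ = ⌊1083/17⌋ = 63
  ⌊1083/17^2⌋ = ⌊1083/289⌋ = 3
(the next term ⌊1083/17^3⌋ = 0, terminating the sum). Summing: v_17(1083!) = 63 + 3 = 66.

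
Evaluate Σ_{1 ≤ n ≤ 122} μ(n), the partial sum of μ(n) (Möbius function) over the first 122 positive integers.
Σ_{n ≤ 122} μ(n) = -2

Compute μ(n) for each 1 ≤ n ≤ 122: μ(1) = 1, μ(2) = -1, μ(3) = -1, μ(4) = 0, μ(5) = -1, μ(6) = 1, μ(7) = -1, μ(8) = 0, μ(9) = 0, μ(10) = 1, μ(11) = -1, μ(12) = 0, μ(13) = -1, μ(14) = 1, μ(15) = 1, μ(16) = 0, μ(17) = -1, μ(18) = 0, μ(19) = -1, μ(20) = 0, μ(21) = 1, μ(22) = 1, μ(23) = -1, μ(24) = 0, μ(25) = 0, μ(26) = 1, μ(27) = 0, μ(28) = 0, μ(29) = -1, μ(30) = -1, μ(31) = -1, μ(32) = 0, μ(33) = 1, μ(34) = 1, μ(35) = 1, μ(36) = 0, μ(37) = -1, μ(38) = 1, μ(39) = 1, μ(40) = 0, μ(41) = -1, μ(42) = -1, μ(43) = -1, μ(44) = 0, μ(45) = 0, μ(46) = 1, μ(47) = -1, μ(48) = 0, μ(49) = 0, μ(50) = 0, μ(51) = 1, μ(52) = 0, μ(53) = -1, μ(54) = 0, μ(55) = 1, μ(56) = 0, μ(57) = 1, μ(58) = 1, μ(59) = -1, μ(60) = 0, μ(61) = -1, μ(62) = 1, μ(63) = 0, μ(64) = 0, μ(65) = 1, μ(66) = -1, μ(67) = -1, μ(68) = 0, μ(69) = 1, μ(70) = -1, μ(71) = -1, μ(72) = 0, μ(73) = -1, μ(74) = 1, μ(75) = 0, μ(76) = 0, μ(77) = 1, μ(78) = -1, μ(79) = -1, μ(80) = 0, μ(81) = 0, μ(82) = 1, μ(83) = -1, μ(84) = 0, μ(85) = 1, μ(86) = 1, μ(87) = 1, μ(88) = 0, μ(89) = -1, μ(90) = 0, μ(91) = 1, μ(92) = 0, μ(93) = 1, μ(94) = 1, μ(95) = 1, μ(96) = 0, μ(97) = -1, μ(98) = 0, μ(99) = 0, μ(100) = 0, μ(101) = -1, μ(102) = -1, μ(103) = -1, μ(104) = 0, μ(105) = -1, μ(106) = 1, μ(107) = -1, μ(108) = 0, μ(109) = -1, μ(110) = -1, μ(111) = 1, μ(112) = 0, μ(113) = -1, μ(114) = -1, μ(115) = 1, μ(116) = 0, μ(117) = 0, μ(118) = 1, μ(119) = 1, μ(120) = 0, μ(121) = 0, μ(122) = 1. Summing all 122 values: -2. (Mertens function M(x) = Σ_{n ≤ x} μ(n); on average M(x) should be small (PNT ⟺ M(x) = o(x)).)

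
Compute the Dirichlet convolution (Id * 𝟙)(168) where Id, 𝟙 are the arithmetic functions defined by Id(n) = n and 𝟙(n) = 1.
(Id * 𝟙)(168) = 480

Divisors of 168: [1, 2, 3, 4, 6, 7, 8, 12, 14, 21, 24, 28, 42, 56, 84, 168]. For each d | 168:
  d = 1: Id(1) · 𝟙(168/1) = 1 · 1 = 1
  d = 2: Id(2) · 𝟙(168/2) = 2 · 1 = 2
  d = 3: Id(3) · 𝟙(168/3) = 3 · 1 = 3
  d = 4: Id(4) · 𝟙(168/4) = 4 · 1 = 4
  d = 6: Id(6) · 𝟙(168/6) = 6 · 1 = 6
  d = 7: Id(7) · 𝟙(168/7) = 7 · 1 = 7
  d = 8: Id(8) · 𝟙(168/8) = 8 · 1 = 8
  d = 12: Id(12) · 𝟙(168/12) = 12 · 1 = 12
  d = 14: Id(14) · 𝟙(168/14) = 14 · 1 = 14
  d = 21: Id(21) · 𝟙(168/21) = 21 · 1 = 21
  d = 24: Id(24) · 𝟙(168/24) = 24 · 1 = 24
  d = 28: Id(28) · 𝟙(168/28) = 28 · 1 = 28
  d = 42: Id(42) · 𝟙(168/42) = 42 · 1 = 42
  d = 56: Id(56) · 𝟙(168/56) = 56 · 1 = 56
  d = 84: Id(84) · 𝟙(168/84) = 84 · 1 = 84
  d = 168: Id(168) · 𝟙(168/168) = 168 · 1 = 168
Summing: (Id * 𝟙)(168) = 1 + 2 + 3 + 4 + 6 + 7 + 8 + 12 + 14 + 21 + 24 + 28 + 42 + 56 + 84 + 168 = 480.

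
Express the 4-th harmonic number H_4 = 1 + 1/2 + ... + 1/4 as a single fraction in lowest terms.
H_4 = 25/12

Direct summation: H_4 = 1 + 1/2 + ... + 1/4. The least common denominator is lcm(1, ..., 4) = 12; over this denominator the numerator is 12 + 6 + 4 + 3 = 25, so H_4 = 25/12 (already in lowest terms) ≈ 2.08333. (The PNT-adjacent estimate ln(4) + γ ≈ 1.96351 matches within O(1/n).)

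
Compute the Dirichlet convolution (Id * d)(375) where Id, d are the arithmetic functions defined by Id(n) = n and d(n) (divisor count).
(Id * d)(375) = 970

Divisors of 375: [1, 3, 5, 15, 25, 75, 125, 375]. For each d | 375:
  d = 1: Id(1) · d(375/1) = 1 · 8 = 8
  d = 3: Id(3) · d(375/3) = 3 · 4 = 12
  d = 5: Id(5) · d(375/5) = 5 · 6 = 30
  d = 15: Id(15) · d(375/15) = 15 · 3 = 45
  d = 25: Id(25) · d(375/25) = 25 · 4 = 100
  d = 75: Id(75) · d(375/75) = 75 · 2 = 150
  d = 125: Id(125) · d(375/125) = 125 · 2 = 250
  d = 375: Id(375) · d(375/375) = 375 · 1 = 375
Summing: (Id * d)(375) = 8 + 12 + 30 + 45 + 100 + 150 + 250 + 375 = 970.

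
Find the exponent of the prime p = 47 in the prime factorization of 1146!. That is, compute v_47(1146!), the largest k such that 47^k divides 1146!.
v_47(1146!) = 24

Legendre's formula: v_p(n!) = Σ_{k ≥ 1} ⌊n / p^k⌋. For p = 47, n = 1146, the terms are:
  ⌊1146/47^1⌋ = ⌊1146/47⌋ = 24
(the next term ⌊1146/47^2⌋ = 0, terminating the sum). Summing: v_47(1146!) = 24 = 24.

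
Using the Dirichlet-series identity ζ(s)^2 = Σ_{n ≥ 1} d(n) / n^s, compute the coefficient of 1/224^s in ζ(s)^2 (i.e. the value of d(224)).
d(224) = 12

ζ(s)^2 = (Σ 1/m^s)(Σ 1/k^s). The coefficient of 1/n^s in the product is the number of ordered pairs (m, k) with mk = n, which equals d(n). For n = 224, divisors are [1, 2, 4, 7, 8, 14, 16, 28, 32, 56, 112, 224], so d(224) = 12.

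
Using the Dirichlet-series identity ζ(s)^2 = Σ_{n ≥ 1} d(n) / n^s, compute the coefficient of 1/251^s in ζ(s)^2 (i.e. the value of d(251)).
d(251) = 2

ζ(s)^2 = (Σ 1/m^s)(Σ 1/k^s). The coefficient of 1/n^s in the product is the number of ordered pairs (m, k) with mk = n, which equals d(n). For n = 251, divisors are [1, 251], so d(251) = 2.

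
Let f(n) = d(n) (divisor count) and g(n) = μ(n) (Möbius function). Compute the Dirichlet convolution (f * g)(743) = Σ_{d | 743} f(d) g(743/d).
(d * μ)(743) = 1

Divisors of 743: [1, 743]. For each d | 743:
  d = 1: d(1) · μ(743/1) = 1 · -1 = -1
  d = 743: d(743) · μ(743/743) = 2 · 1 = 2
Summing: (d * μ)(743) = -1 + 2 = 1.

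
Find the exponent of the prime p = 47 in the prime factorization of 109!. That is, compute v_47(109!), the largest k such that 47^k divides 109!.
v_47(109!) = 2

Legendre's formula: v_p(n!) = Σ_{k ≥ 1} ⌊n / p^k⌋. For p = 47, n = 109, the terms are:
  ⌊109/47^1⌋ = ⌊109/47⌋ = 2
(the next term ⌊109/47^2⌋ = 0, terminating the sum). Summing: v_47(109!) = 2 = 2.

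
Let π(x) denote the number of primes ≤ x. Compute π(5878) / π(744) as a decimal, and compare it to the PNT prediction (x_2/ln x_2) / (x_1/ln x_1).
π(5878)/π(744) = 773/132 ≈ 5.8561;  PNT prediction ≈ 6.0190.

π(744) = 132 and π(5878) = 773, so π(5878)/π(744) ≈ 5.8561. The PNT-predicted ratio is (5878/ln(5878)) / (744/ln(744)) ≈ 6.0190. The two agree to within a few percent, as expected.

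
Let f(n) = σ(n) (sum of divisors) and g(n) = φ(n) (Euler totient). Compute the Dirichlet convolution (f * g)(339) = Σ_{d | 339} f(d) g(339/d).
(σ * φ)(339) = 1356

Divisors of 339: [1, 3, 113, 339]. For each d | 339:
  d = 1: σ(1) · φ(339/1) = 1 · 224 = 224
  d = 3: σ(3) · φ(339/3) = 4 · 112 = 448
  d = 113: σ(113) · φ(339/113) = 114 · 2 = 228
  d = 339: σ(339) · φ(339/339) = 456 · 1 = 456
Summing: (σ * φ)(339) = 224 + 448 + 228 + 456 = 1356.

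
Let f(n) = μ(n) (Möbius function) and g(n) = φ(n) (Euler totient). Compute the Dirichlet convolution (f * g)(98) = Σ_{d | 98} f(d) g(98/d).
(μ * φ)(98) = 0

Divisors of 98: [1, 2, 7, 14, 49, 98]. For each d | 98:
  d = 1: μ(1) · φ(98/1) = 1 · 42 = 42
  d = 2: μ(2) · φ(98/2) = -1 · 42 = -42
  d = 7: μ(7) · φ(98/7) = -1 · 6 = -6
  d = 14: μ(14) · φ(98/14) = 1 · 6 = 6
  d = 49: μ(49) · φ(98/49) = 0 · 1 = 0
  d = 98: μ(98) · φ(98/98) = 0 · 1 = 0
Summing: (μ * φ)(98) = 42 + -42 + -6 + 6 + 0 + 0 = 0.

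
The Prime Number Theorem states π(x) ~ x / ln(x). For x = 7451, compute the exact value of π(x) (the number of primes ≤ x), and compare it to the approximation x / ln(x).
π(7451) = 943;  x/ln(x) ≈ 835.68;  relative error ≈ 11.38%.

Directly count primes up to 7451: π(7451) = 943. The PNT approximation gives 7451/ln(7451) ≈ 7451/8.91610 ≈ 835.68. Relative error (π(x) − x/ln(x)) / π(x) ≈ 11.38%; the approximation is known to undercount slightly (Li(x) is a better estimate).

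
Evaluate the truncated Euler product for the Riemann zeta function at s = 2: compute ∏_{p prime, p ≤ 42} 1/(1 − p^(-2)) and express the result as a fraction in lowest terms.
∏ = 10043314222393291843289/6135418369257504768000

The primes p ≤ 42 are [2, 3, 5, 7, 11, 13, 17, 19, 23, 29, 31, 37, 41]. For each prime, (1 − 1/p^2)^(-1) = p^2 / (p^2 − 1). The product is (1 − 1/2^2)^(-1), (1 − 1/3^2)^(-1), (1 − 1/5^2)^(-1), (1 − 1/7^2)^(-1), (1 − 1/11^2)^(-1), (1 − 1/13^2)^(-1), (1 − 1/17^2)^(-1), (1 − 1/19^2)^(-1), (1 − 1/23^2)^(-1), (1 − 1/29^2)^(-1), (1 − 1/31^2)^(-1), (1 − 1/37^2)^(-1), (1 − 1/41^2)^(-1) = ∏ p^2 / (p^2 − 1) = 10043314222393291843289/6135418369257504768000.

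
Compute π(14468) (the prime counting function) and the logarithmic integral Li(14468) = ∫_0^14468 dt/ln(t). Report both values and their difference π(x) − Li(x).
π(14468) = 1696;  Li(14468) ≈ 1721.20;  π(x) − Li(x) ≈ -25.20.

Direct count of primes ≤ 14468 gives π(14468) = 1696. Numerical evaluation of the logarithmic integral gives Li(14468) ≈ 1721.20. The difference π(x) − Li(x) ≈ -25.20 is typically negative for small/moderate x (Li(x) overestimates), though Littlewood's theorem shows this sign changes infinitely often.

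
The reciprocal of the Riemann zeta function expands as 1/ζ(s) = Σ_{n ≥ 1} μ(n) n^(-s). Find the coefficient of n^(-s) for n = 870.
μ(870) = 1

Factor n = 870 = 2 · 3 · 5 · 29. μ(n) = 0 if any exponent ≥ 2 (not squarefree); otherwise μ(n) = (−1)^{ω(n)} where ω(n) is the number of distinct prime factors. Applying: μ(870) = 1.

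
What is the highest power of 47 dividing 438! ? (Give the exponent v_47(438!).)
v_47(438!) = 9

Legendre's formula: v_p(n!) = Σ_{k ≥ 1} ⌊n / p^k⌋. For p = 47, n = 438, the terms are:
  ⌊438/47^1⌋ = ⌊438/47⌋ = 9
(the next term ⌊438/47^2⌋ = 0, terminating the sum). Summing: v_47(438!) = 9 = 9.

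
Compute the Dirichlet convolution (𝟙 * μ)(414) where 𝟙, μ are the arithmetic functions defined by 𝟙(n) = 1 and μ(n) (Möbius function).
(𝟙 * μ)(414) = 0

Divisors of 414: [1, 2, 3, 6, 9, 18, 23, 46, 69, 138, 207, 414]. For each d | 414:
  d = 1: 𝟙(1) · μ(414/1) = 1 · 0 = 0
  d = 2: 𝟙(2) · μ(414/2) = 1 · 0 = 0
  d = 3: 𝟙(3) · μ(414/3) = 1 · -1 = -1
  d = 6: 𝟙(6) · μ(414/6) = 1 · 1 = 1
  d = 9: 𝟙(9) · μ(414/9) = 1 · 1 = 1
  d = 18: 𝟙(18) · μ(414/18) = 1 · -1 = -1
  d = 23: 𝟙(23) · μ(414/23) = 1 · 0 = 0
  d = 46: 𝟙(46) · μ(414/46) = 1 · 0 = 0
  d = 69: 𝟙(69) · μ(414/69) = 1 · 1 = 1
  d = 138: 𝟙(138) · μ(414/138) = 1 · -1 = -1
  d = 207: 𝟙(207) · μ(414/207) = 1 · -1 = -1
  d = 414: 𝟙(414) · μ(414/414) = 1 · 1 = 1
Summing: (𝟙 * μ)(414) = 0 + 0 + -1 + 1 + 1 + -1 + 0 + 0 + 1 + -1 + -1 + 1 = 0.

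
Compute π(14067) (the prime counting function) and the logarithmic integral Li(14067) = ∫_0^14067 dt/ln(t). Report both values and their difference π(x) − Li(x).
π(14067) = 1658;  Li(14067) ≈ 1679.28;  π(x) − Li(x) ≈ -21.28.

Direct count of primes ≤ 14067 gives π(14067) = 1658. Numerical evaluation of the logarithmic integral gives Li(14067) ≈ 1679.28. The difference π(x) − Li(x) ≈ -21.28 is typically negative for small/moderate x (Li(x) overestimates), though Littlewood's theorem shows this sign changes infinitely often.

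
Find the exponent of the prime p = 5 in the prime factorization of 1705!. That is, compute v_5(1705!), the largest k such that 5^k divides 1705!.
v_5(1705!) = 424

Legendre's formula: v_p(n!) = Σ_{k ≥ 1} ⌊n / p^k⌋. For p = 5, n = 1705, the terms are:
  ⌊1705/5^1⌋ = ⌊1705/5⌋ = 341
  ⌊1705/5^2⌋ = ⌊1705/25⌋ = 68
  ⌊1705/5^3⌋ = ⌊1705/125⌋ = 13
  ⌊1705/5^4⌋ = ⌊1705/625⌋ = 2
(the next term ⌊1705/5^5⌋ = 0, terminating the sum). Summing: v_5(1705!) = 341 + 68 + 13 + 2 = 424.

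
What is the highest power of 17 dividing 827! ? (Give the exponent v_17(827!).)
v_17(827!) = 50

Legendre's formula: v_p(n!) = Σ_{k ≥ 1} ⌊n / p^k⌋. For p = 17, n = 827, the terms are:
  ⌊827/17^1⌋ = ⌊827/17⌋ = 48
  ⌊827/17^2⌋ = ⌊827/289⌋ = 2
(the next term ⌊827/17^3⌋ = 0, terminating the sum). Summing: v_17(827!) = 48 + 2 = 50.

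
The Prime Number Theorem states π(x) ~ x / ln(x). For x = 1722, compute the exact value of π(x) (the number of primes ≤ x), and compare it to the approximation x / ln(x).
π(1722) = 268;  x/ln(x) ≈ 231.10;  relative error ≈ 13.77%.

Directly count primes up to 1722: π(1722) = 268. The PNT approximation gives 1722/ln(1722) ≈ 1722/7.45124 ≈ 231.10. Relative error (π(x) − x/ln(x)) / π(x) ≈ 13.77%; the approximation is known to undercount slightly (Li(x) is a better estimate).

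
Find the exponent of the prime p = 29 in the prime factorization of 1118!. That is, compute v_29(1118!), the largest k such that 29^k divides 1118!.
v_29(1118!) = 39

Legendre's formula: v_p(n!) = Σ_{k ≥ 1} ⌊n / p^k⌋. For p = 29, n = 1118, the terms are:
  ⌊1118/29^1⌋ = ⌊1118/29⌋ = 38
  ⌊1118/29^2⌋ = ⌊1118/841⌋ = 1
(the next term ⌊1118/29^3⌋ = 0, terminating the sum). Summing: v_29(1118!) = 38 + 1 = 39.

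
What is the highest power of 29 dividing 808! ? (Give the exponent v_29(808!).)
v_29(808!) = 27

Legendre's formula: v_p(n!) = Σ_{k ≥ 1} ⌊n / p^k⌋. For p = 29, n = 808, the terms are:
  ⌊808/29^1⌋ = ⌊808/29⌋ = 27
(the next term ⌊808/29^2⌋ = 0, terminating the sum). Summing: v_29(808!) = 27 = 27.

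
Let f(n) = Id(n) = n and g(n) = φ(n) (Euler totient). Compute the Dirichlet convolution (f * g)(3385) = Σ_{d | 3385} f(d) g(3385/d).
(Id * φ)(3385) = 12177

Divisors of 3385: [1, 5, 677, 3385]. For each d | 3385:
  d = 1: Id(1) · φ(3385/1) = 1 · 2704 = 2704
  d = 5: Id(5) · φ(3385/5) = 5 · 676 = 3380
  d = 677: Id(677) · φ(3385/677) = 677 · 4 = 2708
  d = 3385: Id(3385) · φ(3385/3385) = 3385 · 1 = 3385
Summing: (Id * φ)(3385) = 2704 + 3380 + 2708 + 3385 = 12177.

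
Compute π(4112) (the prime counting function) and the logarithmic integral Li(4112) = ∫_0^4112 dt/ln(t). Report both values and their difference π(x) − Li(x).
π(4112) = 566;  Li(4112) ≈ 578.85;  π(x) − Li(x) ≈ -12.85.

Direct count of primes ≤ 4112 gives π(4112) = 566. Numerical evaluation of the logarithmic integral gives Li(4112) ≈ 578.85. The difference π(x) − Li(x) ≈ -12.85 is typically negative for small/moderate x (Li(x) overestimates), though Littlewood's theorem shows this sign changes infinitely often.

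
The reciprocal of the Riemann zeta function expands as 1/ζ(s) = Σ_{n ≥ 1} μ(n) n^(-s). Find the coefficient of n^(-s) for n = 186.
μ(186) = -1

Factor n = 186 = 2 · 3 · 31. μ(n) = 0 if any exponent ≥ 2 (not squarefree); otherwise μ(n) = (−1)^{ω(n)} where ω(n) is the number of distinct prime factors. Applying: μ(186) = -1.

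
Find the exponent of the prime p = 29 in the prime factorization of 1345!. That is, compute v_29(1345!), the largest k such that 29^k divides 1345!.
v_29(1345!) = 47

Legendre's formula: v_p(n!) = Σ_{k ≥ 1} ⌊n / p^k⌋. For p = 29, n = 1345, the terms are:
  ⌊1345/29^1⌋ = ⌊1345/29⌋ = 46
  ⌊1345/29^2⌋ = ⌊1345/841⌋ = 1
(the next term ⌊1345/29^3⌋ = 0, terminating the sum). Summing: v_29(1345!) = 46 + 1 = 47.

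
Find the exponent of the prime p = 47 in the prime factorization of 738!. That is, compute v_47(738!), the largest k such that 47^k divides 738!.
v_47(738!) = 15

Legendre's formula: v_p(n!) = Σ_{k ≥ 1} ⌊n / p^k⌋. For p = 47, n = 738, the terms are:
  ⌊738/47^1⌋ = ⌊738/47⌋ = 15
(the next term ⌊738/47^2⌋ = 0, terminating the sum). Summing: v_47(738!) = 15 = 15.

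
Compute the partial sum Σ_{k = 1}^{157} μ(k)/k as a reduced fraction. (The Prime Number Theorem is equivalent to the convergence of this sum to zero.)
Σ μ(k)/k = 190885929598303660936390858874022658428948558028554264968/842265880802797496205613502094089147906132634473570891010235

Values of μ(k) for 1 ≤ k ≤ 157: μ(1) = 1, μ(2) = -1, μ(3) = -1, μ(5) = -1, μ(6) = 1, μ(7) = -1, μ(10) = 1, μ(11) = -1, μ(13) = -1, μ(14) = 1, μ(15) = 1, μ(17) = -1, μ(19) = -1, μ(21) = 1, μ(22) = 1, μ(23) = -1, μ(26) = 1, μ(29) = -1, μ(30) = -1, μ(31) = -1, μ(33) = 1, μ(34) = 1, μ(35) = 1, μ(37) = -1, μ(38) = 1, μ(39) = 1, μ(41) = -1, μ(42) = -1, μ(43) = -1, μ(46) = 1, μ(47) = -1, μ(51) = 1, μ(53) = -1, μ(55) = 1, μ(57) = 1, μ(58) = 1, μ(59) = -1, μ(61) = -1, μ(62) = 1, μ(65) = 1, μ(66) = -1, μ(67) = -1, μ(69) = 1, μ(70) = -1, μ(71) = -1, μ(73) = -1, μ(74) = 1, μ(77) = 1, μ(78) = -1, μ(79) = -1, μ(82) = 1, μ(83) = -1, μ(85) = 1, μ(86) = 1, μ(87) = 1, μ(89) = -1, μ(91) = 1, μ(93) = 1, μ(94) = 1, μ(95) = 1, μ(97) = -1, μ(101) = -1, μ(102) = -1, μ(103) = -1, μ(105) = -1, μ(106) = 1, μ(107) = -1, μ(109) = -1, μ(110) = -1, μ(111) = 1, μ(113) = -1, μ(114) = -1, μ(115) = 1, μ(118) = 1, μ(119) = 1, μ(122) = 1, μ(123) = 1, μ(127) = -1, μ(129) = 1, μ(130) = -1, μ(131) = -1, μ(133) = 1, μ(134) = 1, μ(137) = -1, μ(138) = -1, μ(139) = -1, μ(141) = 1, μ(142) = 1, μ(143) = 1, μ(145) = 1, μ(146) = 1, μ(149) = -1, μ(151) = -1, μ(154) = -1, μ(155) = 1, μ(157) = -1, with μ = 0 on non-squarefree integers. Summing μ(k)/k for k where μ(k) ≠ 0 gives 190885929598303660936390858874022658428948558028554264968/842265880802797496205613502094089147906132634473570891010235 ≈ 0.0002. (PNT ⟺ this sum → 0 as n → ∞.)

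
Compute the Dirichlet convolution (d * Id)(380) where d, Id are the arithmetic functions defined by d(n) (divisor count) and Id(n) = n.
(d * Id)(380) = 1617

Divisors of 380: [1, 2, 4, 5, 10, 19, 20, 38, 76, 95, 190, 380]. For each d | 380:
  d = 1: d(1) · Id(380/1) = 1 · 380 = 380
  d = 2: d(2) · Id(380/2) = 2 · 190 = 380
  d = 4: d(4) · Id(380/4) = 3 · 95 = 285
  d = 5: d(5) · Id(380/5) = 2 · 76 = 152
  d = 10: d(10) · Id(380/10) = 4 · 38 = 152
  d = 19: d(19) · Id(380/19) = 2 · 20 = 40
  d = 20: d(20) · Id(380/20) = 6 · 19 = 114
  d = 38: d(38) · Id(380/38) = 4 · 10 = 40
  d = 76: d(76) · Id(380/76) = 6 · 5 = 30
  d = 95: d(95) · Id(380/95) = 4 · 4 = 16
  d = 190: d(190) · Id(380/190) = 8 · 2 = 16
  d = 380: d(380) · Id(380/380) = 12 · 1 = 12
Summing: (d * Id)(380) = 380 + 380 + 285 + 152 + 152 + 40 + 114 + 40 + 30 + 16 + 16 + 12 = 1617.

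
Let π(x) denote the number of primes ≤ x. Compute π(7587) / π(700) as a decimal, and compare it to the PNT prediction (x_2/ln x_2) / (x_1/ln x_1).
π(7587)/π(700) = 963/125 ≈ 7.7040;  PNT prediction ≈ 7.9475.

π(700) = 125 and π(7587) = 963, so π(7587)/π(700) ≈ 7.7040. The PNT-predicted ratio is (7587/ln(7587)) / (700/ln(700)) ≈ 7.9475. The two agree to within a few percent, as expected.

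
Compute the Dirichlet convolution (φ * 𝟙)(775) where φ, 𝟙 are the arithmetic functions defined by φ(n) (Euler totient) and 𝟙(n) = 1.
(φ * 𝟙)(775) = 775

Divisors of 775: [1, 5, 25, 31, 155, 775]. For each d | 775:
  d = 1: φ(1) · 𝟙(775/1) = 1 · 1 = 1
  d = 5: φ(5) · 𝟙(775/5) = 4 · 1 = 4
  d = 25: φ(25) · 𝟙(775/25) = 20 · 1 = 20
  d = 31: φ(31) · 𝟙(775/31) = 30 · 1 = 30
  d = 155: φ(155) · 𝟙(775/155) = 120 · 1 = 120
  d = 775: φ(775) · 𝟙(775/775) = 600 · 1 = 600
Summing: (φ * 𝟙)(775) = 1 + 4 + 20 + 30 + 120 + 600 = 775.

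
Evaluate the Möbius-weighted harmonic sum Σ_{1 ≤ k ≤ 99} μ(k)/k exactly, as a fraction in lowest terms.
Σ μ(k)/k = 11962644395524974654034383169459538/384261327324253070792183691221959345

Values of μ(k) for 1 ≤ k ≤ 99: μ(1) = 1, μ(2) = -1, μ(3) = -1, μ(5) = -1, μ(6) = 1, μ(7) = -1, μ(10) = 1, μ(11) = -1, μ(13) = -1, μ(14) = 1, μ(15) = 1, μ(17) = -1, μ(19) = -1, μ(21) = 1, μ(22) = 1, μ(23) = -1, μ(26) = 1, μ(29) = -1, μ(30) = -1, μ(31) = -1, μ(33) = 1, μ(34) = 1, μ(35) = 1, μ(37) = -1, μ(38) = 1, μ(39) = 1, μ(41) = -1, μ(42) = -1, μ(43) = -1, μ(46) = 1, μ(47) = -1, μ(51) = 1, μ(53) = -1, μ(55) = 1, μ(57) = 1, μ(58) = 1, μ(59) = -1, μ(61) = -1, μ(62) = 1, μ(65) = 1, μ(66) = -1, μ(67) = -1, μ(69) = 1, μ(70) = -1, μ(71) = -1, μ(73) = -1, μ(74) = 1, μ(77) = 1, μ(78) = -1, μ(79) = -1, μ(82) = 1, μ(83) = -1, μ(85) = 1, μ(86) = 1, μ(87) = 1, μ(89) = -1, μ(91) = 1, μ(93) = 1, μ(94) = 1, μ(95) = 1, μ(97) = -1, with μ = 0 on non-squarefree integers. Summing μ(k)/k for k where μ(k) ≠ 0 gives 11962644395524974654034383169459538/384261327324253070792183691221959345 ≈ 0.0311. (PNT ⟺ this sum → 0 as n → ∞.)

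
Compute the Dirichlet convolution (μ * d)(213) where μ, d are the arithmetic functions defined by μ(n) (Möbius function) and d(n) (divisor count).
(μ * d)(213) = 1

Divisors of 213: [1, 3, 71, 213]. For each d | 213:
  d = 1: μ(1) · d(213/1) = 1 · 4 = 4
  d = 3: μ(3) · d(213/3) = -1 · 2 = -2
  d = 71: μ(71) · d(213/71) = -1 · 2 = -2
  d = 213: μ(213) · d(213/213) = 1 · 1 = 1
Summing: (μ * d)(213) = 4 + -2 + -2 + 1 = 1.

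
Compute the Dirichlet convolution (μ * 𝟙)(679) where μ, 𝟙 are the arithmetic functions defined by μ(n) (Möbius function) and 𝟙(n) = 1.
(μ * 𝟙)(679) = 0

Divisors of 679: [1, 7, 97, 679]. For each d | 679:
  d = 1: μ(1) · 𝟙(679/1) = 1 · 1 = 1
  d = 7: μ(7) · 𝟙(679/7) = -1 · 1 = -1
  d = 97: μ(97) · 𝟙(679/97) = -1 · 1 = -1
  d = 679: μ(679) · 𝟙(679/679) = 1 · 1 = 1
Summing: (μ * 𝟙)(679) = 1 + -1 + -1 + 1 = 0.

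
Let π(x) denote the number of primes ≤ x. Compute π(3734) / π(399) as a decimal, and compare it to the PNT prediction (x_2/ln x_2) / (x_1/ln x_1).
π(3734)/π(399) = 521/78 ≈ 6.6795;  PNT prediction ≈ 6.8140.

π(399) = 78 and π(3734) = 521, so π(3734)/π(399) ≈ 6.6795. The PNT-predicted ratio is (3734/ln(3734)) / (399/ln(399)) ≈ 6.8140. The two agree to within a few percent, as expected.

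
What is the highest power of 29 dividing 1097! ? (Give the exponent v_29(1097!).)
v_29(1097!) = 38

Legendre's formula: v_p(n!) = Σ_{k ≥ 1} ⌊n / p^k⌋. For p = 29, n = 1097, the terms are:
  ⌊1097/29^1⌋ = ⌊1097/29⌋ = 37
  ⌊1097/29^2⌋ = ⌊1097/841⌋ = 1
(the next term ⌊1097/29^3⌋ = 0, terminating the sum). Summing: v_29(1097!) = 37 + 1 = 38.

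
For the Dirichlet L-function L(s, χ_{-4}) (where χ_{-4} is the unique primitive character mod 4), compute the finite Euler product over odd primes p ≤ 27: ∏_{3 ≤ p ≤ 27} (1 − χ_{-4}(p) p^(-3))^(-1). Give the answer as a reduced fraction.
∏ = 177358697820836675/183046656872153088

The odd primes p ≤ 27 are [3, 5, 7, 11, 13, 17, 19, 23]. For each, χ(p) = 1 if p ≡ 1 mod 4, χ(p) = −1 if p ≡ 3 mod 4. Taking (1 − χ(p)/p^3)^(-1) = p^3/(p^3 − χ(p)): (1 − (-1)/3^3)^(-1) · (1 − (1)/5^3)^(-1) · (1 − (-1)/7^3)^(-1) · (1 − (-1)/11^3)^(-1) · (1 − (1)/13^3)^(-1) · (1 − (1)/17^3)^(-1) · (1 − (-1)/19^3)^(-1) · (1 − (-1)/23^3)^(-1) = 177358697820836675/183046656872153088.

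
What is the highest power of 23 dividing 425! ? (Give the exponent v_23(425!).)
v_23(425!) = 18

Legendre's formula: v_p(n!) = Σ_{k ≥ 1} ⌊n / p^k⌋. For p = 23, n = 425, the terms are:
  ⌊425/23^1⌋ = ⌊425/23⌋ = 18
(the next term ⌊425/23^2⌋ = 0, terminating the sum). Summing: v_23(425!) = 18 = 18.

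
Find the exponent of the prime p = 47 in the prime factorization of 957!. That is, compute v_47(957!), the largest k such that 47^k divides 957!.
v_47(957!) = 20

Legendre's formula: v_p(n!) = Σ_{k ≥ 1} ⌊n / p^k⌋. For p = 47, n = 957, the terms are:
  ⌊957/47^1⌋ = ⌊957/47⌋ = 20
(the next term ⌊957/47^2⌋ = 0, terminating the sum). Summing: v_47(957!) = 20 = 20.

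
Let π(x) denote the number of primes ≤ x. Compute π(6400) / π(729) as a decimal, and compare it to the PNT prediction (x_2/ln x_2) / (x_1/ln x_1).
π(6400)/π(729) = 834/129 ≈ 6.4651;  PNT prediction ≈ 6.6030.

π(729) = 129 and π(6400) = 834, so π(6400)/π(729) ≈ 6.4651. The PNT-predicted ratio is (6400/ln(6400)) / (729/ln(729)) ≈ 6.6030. The two agree to within a few percent, as expected.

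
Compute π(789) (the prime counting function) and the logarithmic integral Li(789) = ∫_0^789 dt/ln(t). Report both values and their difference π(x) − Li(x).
π(789) = 138;  Li(789) ≈ 146.55;  π(x) − Li(x) ≈ -8.55.

Direct count of primes ≤ 789 gives π(789) = 138. Numerical evaluation of the logarithmic integral gives Li(789) ≈ 146.55. The difference π(x) − Li(x) ≈ -8.55 is typically negative for small/moderate x (Li(x) overestimates), though Littlewood's theorem shows this sign changes infinitely often.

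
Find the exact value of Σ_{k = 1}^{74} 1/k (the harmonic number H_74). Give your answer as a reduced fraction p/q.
H_74 = 668934292077295215167676426926677/136851726813476721146087646859200

Direct summation: H_74 = 1 + 1/2 + ... + 1/74. The least common denominator is lcm(1, ..., 74) = 410555180440430163438262940577600; over this denominator the numerator is 410555180440430163438262940577600 + 205277590220215081719131470288800 + 136851726813476721146087646859200 + 102638795110107540859565735144400 + 82111036088086032687652588115520 + 68425863406738360573043823429600 + 58650740062918594776894705796800 + 51319397555053770429782867572200 + 45617242271158907048695882286400 + 41055518044043016343826294057760 + 37323198221857287585296630961600 + 34212931703369180286521911714800 + 31581167726186935649097149275200 + 29325370031459297388447352898400 + 27370345362695344229217529371840 + 25659698777526885214891433786100 + 24150304731790009614015467092800 + 22808621135579453524347941143200 + 21608167391601587549382260030400 + 20527759022021508171913147028880 + 19550246687639531592298235265600 + 18661599110928643792648315480800 + 17850225236540441888620127851200 + 17106465851684590143260955857400 + 16422207217617206537530517623104 + 15790583863093467824548574637600 + 15205747423719635682898627428800 + 14662685015729648694223676449200 + 14157075187601040118560791054400 + 13685172681347672114608764685920 + 13243715498078392368976223889600 + 12829849388763442607445716893050 + 12441066073952429195098876987200 + 12075152365895004807007733546400 + 11730148012583718955378941159360 + 11404310567789726762173970571600 + 11096085957849463876709809204800 + 10804083695800793774691130015200 + 10527055908728978549699049758400 + 10263879511010754085956573514440 + 10013540986351955205811291233600 + 9775123343819765796149117632800 + 9547794893963492172982859083200 + 9330799555464321896324157740400 + 9123448454231781409739176457280 + 8925112618270220944310063925600 + 8735216605115535392303466820800 + 8553232925842295071630477928700 + 8378677151845513539556386542400 + 8211103608808603268765258811552 + 8050101577263336538005155697600 + 7895291931546733912274287318800 + 7746324159253399310155904539200 + 7602873711859817841449313714400 + 7464639644371457517059326192320 + 7331342507864824347111838224600 + 7202722463867195849794086676800 + 7078537593800520059280395527200 + 6958562380346273956580727806400 + 6842586340673836057304382342960 + 6730412794105412515381359681600 + 6621857749039196184488111944800 + 6516748895879843864099411755200 + 6414924694381721303722858446525 + 6316233545237387129819429855040 + 6220533036976214597549438493600 + 6127689260304927812511387172800 + 6037576182947502403503866773200 + 5950075078846813962873375950400 + 5865074006291859477689470579680 + 5782467330146903710398069585600 + 5702155283894863381086985285800 + 5624043567677125526551547131200 + 5548042978924731938354904602400 = 2006802876231885645503029280780031, so H_74 = 2006802876231885645503029280780031/410555180440430163438262940577600; reducing by gcd(2006802876231885645503029280780031, 410555180440430163438262940577600) = 3 gives 668934292077295215167676426926677/136851726813476721146087646859200 ≈ 4.88802. (The PNT-adjacent estimate ln(74) + γ ≈ 4.88128 matches within O(1/n).)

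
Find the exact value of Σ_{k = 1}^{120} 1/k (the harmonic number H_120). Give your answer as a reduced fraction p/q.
H_120 = 18661952910524692834612799443020757786224277983797/3475956553913558034594585593659201286533187398464

Direct summation: H_120 = 1 + 1/2 + ... + 1/120. The least common denominator is lcm(1, ..., 120) = 955888052326228459513511038256280353796626534577600; over this denominator the numerator is 955888052326228459513511038256280353796626534577600 + 477944026163114229756755519128140176898313267288800 + 318629350775409486504503679418760117932208844859200 + 238972013081557114878377759564070088449156633644400 + 191177610465245691902702207651256070759325306915520 + 159314675387704743252251839709380058966104422429600 + 136555436046604065644787291179468621970946647796800 + 119486006540778557439188879782035044224578316822200 + 106209783591803162168167893139586705977402948286400 + 95588805232622845951351103825628035379662653457760 + 86898913847838950864864639841480032163329684961600 + 79657337693852371626125919854690029483052211214800 + 73529850178940650731808541404329257984355887275200 + 68277718023302032822393645589734310985473323898400 + 63725870155081897300900735883752023586441768971840 + 59743003270389278719594439891017522112289158411100 + 56228708960366379971383002250369432576272149092800 + 53104891795901581084083946569793352988701474143200 + 50309897490854129448079528329277913357717186030400 + 47794402616311422975675551912814017689831326728880 + 45518478682201355214929097059822873990315549265600 + 43449456923919475432432319920740016081664842480800 + 41560350101140367804935262532881754512896805851200 + 39828668846926185813062959927345014741526105607400 + 38235522093049138380540441530251214151865061383104 + 36764925089470325365904270702164628992177943637600 + 35403261197267720722722631046528901992467649428800 + 34138859011651016411196822794867155492736661949200 + 32961656976766498603914173732975184613676777054400 + 31862935077540948650450367941876011793220884485920 + 30835098462136401919790678653428398509568597889600 + 29871501635194639359797219945508761056144579205550 + 28966304615946316954954879947160010721109894987200 + 28114354480183189985691501125184716288136074546400 + 27311087209320813128957458235893724394189329559360 + 26552445897950790542041973284896676494350737071600 + 25834812225033201608473271304223793345854771204800 + 25154948745427064724039764164638956678858593015200 + 24509950059646883577269513801443085994785295758400 + 23897201308155711487837775956407008844915663364440 + 23314342739664108768622220445275130580405525233600 + 22759239341100677607464548529911436995157774632800 + 22229954705261126965430489261773961716200617083200 + 21724728461959737716216159960370008040832421240400 + 21241956718360632433633578627917341195480589657280 + 20780175050570183902467631266440877256448402925600 + 20338043666515499138585341239495326676523968820800 + 19914334423463092906531479963672507370763052803700 + 19507919435229152234969613025638374567278092542400 + 19117761046524569190270220765125607075932530691552 + 18742902986788793323794334083456477525424049697600 + 18382462544735162682952135351082314496088971818800 + 18035623628796763387047378080307176486728802539200 + 17701630598633860361361315523264450996233824714400 + 17379782769567790172972927968296006432665936992320 + 17069429505825508205598411397433577746368330974600 + 16769965830284709816026509443092637785905728676800 + 16480828488383249301957086866487592306838388527200 + 16201492412308956940906966750106446674519093806400 + 15931467538770474325225183970938005896610442242960 + 15670295939774237041205098987807874652403713681600 + 15417549231068200959895339326714199254784298944800 + 15172826227400451738309699019940957996771849755200 + 14935750817597319679898609972754380528072289602775 + 14705970035788130146361708280865851596871177455040 + 14483152307973158477477439973580005360554947493600 + 14266985855615350141992702063526572444725769172800 + 14057177240091594992845750562592358144068037273200 + 13853450033713455934978420844293918170965601950400 + 13655543604660406564478729117946862197094664779680 + 13463212004594767035401563919102540194318683585600 + 13276222948975395271020986642448338247175368535800 + 13094356881181211774157685455565484298583925131200 + 12917406112516600804236635652111896672927385602400 + 12745174031016379460180147176750404717288353794368 + 12577474372713532362019882082319478339429296507600 + 12414130549691278694980662834497147451904240708800 + 12254975029823441788634756900721542997392647879200 + 12099848763623145057133051117168105744261095374400 + 11948600654077855743918887978203504422457831682220 + 11801087065755906907574210348842967330822549809600 + 11657171369832054384311110222637565290202762616800 + 11516723522002752524259169135617835587911163067200 + 11379619670550338803732274264955718497578887316400 + 11245741792073275994276600450073886515254429818560 + 11114977352630563482715244630886980858100308541600 + 10987218992255499534638057910991728204558925684800 + 10862364230979868858108079980185004020416210620200 + 10740315194676724264196753238834610716816028478400 + 10620978359180316216816789313958670597740294828640 + 10504264311277235818829791629189893997765126753600 + 10390087525285091951233815633220438628224201462800 + 10278366154045467306596892884476132836522865963200 + 10169021833257749569292670619747663338261984410400 + 10061979498170825889615905665855582671543437206080 + 9957167211731546453265739981836253685381526401850 + 9854516003363179994984649878930725296872438500800 + 9753959717614576117484806512819187283639046271200 + 9655434871982105651651626649053336907036631662400 + 9558880523262284595135110382562803537966265345776 + 9464238141843846133797138992636439146501252817600 + 9371451493394396661897167041728238762712024848800 + 9280466527439111257412728526760003434918704219200 + 9191231272367581341476067675541157248044485909400 + 9103695736440271042985819411964574798063109853120 + 9017811814398381693523689040153588243364401269600 + 8933533199310546350593561105198881811183425556800 + 8850815299316930180680657761632225498116912357200 + 8769615158956224399206523286754865631161711326400 + 8689891384783895086486463984148003216332968496160 + 8611604075011067202824423768074597781951590401600 + 8534714752912754102799205698716788873184165487300 + 8459186303771933270031071135011330564571916235200 + 8384982915142354908013254721546318892952864338400 + 8312070020228073560987052506576350902579361170240 + 8240414244191624650978543433243796153419194263600 + 8169983353215627859089837933814361998261765252800 + 8100746206154478470453483375053223337259546903200 + 8032672708623768567340428892909918939467449870400 + 7965733769385237162612591985469002948305221121480 = 5132037050394290529518519846830708391211676445544175, so H_120 = 5132037050394290529518519846830708391211676445544175/955888052326228459513511038256280353796626534577600; reducing by gcd(5132037050394290529518519846830708391211676445544175, 955888052326228459513511038256280353796626534577600) = 275 gives 18661952910524692834612799443020757786224277983797/3475956553913558034594585593659201286533187398464 ≈ 5.36887. (The PNT-adjacent estimate ln(120) + γ ≈ 5.36471 matches within O(1/n).)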